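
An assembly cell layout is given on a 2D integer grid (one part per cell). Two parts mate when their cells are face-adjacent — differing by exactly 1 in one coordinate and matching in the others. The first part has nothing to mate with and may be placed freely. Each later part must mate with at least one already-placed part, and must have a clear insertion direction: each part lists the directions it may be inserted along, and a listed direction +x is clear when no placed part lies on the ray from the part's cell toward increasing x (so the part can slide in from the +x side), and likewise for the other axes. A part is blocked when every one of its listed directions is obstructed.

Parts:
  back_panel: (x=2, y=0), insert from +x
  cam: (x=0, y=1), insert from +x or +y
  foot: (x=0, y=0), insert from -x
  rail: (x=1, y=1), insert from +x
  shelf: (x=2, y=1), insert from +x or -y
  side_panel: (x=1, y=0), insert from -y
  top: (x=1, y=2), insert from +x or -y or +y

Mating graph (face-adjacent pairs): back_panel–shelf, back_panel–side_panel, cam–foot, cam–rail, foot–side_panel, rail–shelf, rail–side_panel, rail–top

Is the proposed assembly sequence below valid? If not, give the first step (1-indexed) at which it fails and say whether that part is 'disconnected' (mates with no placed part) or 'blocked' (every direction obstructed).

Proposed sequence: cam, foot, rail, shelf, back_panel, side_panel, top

Valid

1. cam@(0, 1) [+x clear] — {cam}
2. foot@(0, 0) [-x clear] — {cam, foot}
3. rail@(1, 1) [+x clear] — {cam, foot, rail}
4. shelf@(2, 1) [+x clear] — {cam, foot, rail, shelf}
5. back_panel@(2, 0) [+x clear] — {back_panel, cam, foot, rail, shelf}
6. side_panel@(1, 0) [-y clear] — {back_panel, cam, foot, rail, shelf, side_panel}
7. top@(1, 2) [+x clear] — {back_panel, cam, foot, rail, shelf, side_panel, top}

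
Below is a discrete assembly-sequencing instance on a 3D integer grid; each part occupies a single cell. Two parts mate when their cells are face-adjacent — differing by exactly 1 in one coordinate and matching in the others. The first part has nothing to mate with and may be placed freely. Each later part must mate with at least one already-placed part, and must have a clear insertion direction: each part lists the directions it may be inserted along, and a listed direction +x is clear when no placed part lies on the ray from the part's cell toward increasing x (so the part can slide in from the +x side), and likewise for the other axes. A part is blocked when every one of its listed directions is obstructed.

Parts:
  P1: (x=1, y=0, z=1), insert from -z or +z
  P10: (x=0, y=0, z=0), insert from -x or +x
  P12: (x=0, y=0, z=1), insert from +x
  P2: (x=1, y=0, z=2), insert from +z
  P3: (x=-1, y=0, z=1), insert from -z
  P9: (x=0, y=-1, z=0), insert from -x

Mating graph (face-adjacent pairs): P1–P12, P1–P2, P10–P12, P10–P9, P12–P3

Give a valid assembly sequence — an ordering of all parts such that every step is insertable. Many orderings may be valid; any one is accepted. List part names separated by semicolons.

P12; P1; P2; P3; P10; P9

1. P12@(0, 0, 1) [+x clear] — {P12}
2. P1@(1, 0, 1) [-z clear] — {P1, P12}
3. P2@(1, 0, 2) [+z clear] — {P1, P12, P2}
4. P3@(-1, 0, 1) [-z clear] — {P1, P12, P2, P3}
5. P10@(0, 0, 0) [-x clear] — {P1, P10, P12, P2, P3}
6. P9@(0, -1, 0) [-x clear] — {P1, P10, P12, P2, P3, P9}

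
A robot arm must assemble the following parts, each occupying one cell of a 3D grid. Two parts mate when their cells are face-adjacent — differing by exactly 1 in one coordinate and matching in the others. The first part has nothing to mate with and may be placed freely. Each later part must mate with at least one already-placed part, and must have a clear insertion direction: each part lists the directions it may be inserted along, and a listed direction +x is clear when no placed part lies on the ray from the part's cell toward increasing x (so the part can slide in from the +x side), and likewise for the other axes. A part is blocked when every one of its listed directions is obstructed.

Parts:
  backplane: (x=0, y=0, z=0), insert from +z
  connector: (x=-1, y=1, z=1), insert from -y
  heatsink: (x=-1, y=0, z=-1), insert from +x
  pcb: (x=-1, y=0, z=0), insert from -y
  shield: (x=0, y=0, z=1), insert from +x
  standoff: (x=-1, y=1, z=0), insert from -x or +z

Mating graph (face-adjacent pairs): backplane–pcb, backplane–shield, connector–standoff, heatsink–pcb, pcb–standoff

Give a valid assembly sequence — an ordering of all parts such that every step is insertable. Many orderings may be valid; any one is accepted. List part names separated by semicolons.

heatsink; pcb; backplane; shield; standoff; connector

1. heatsink@(-1, 0, -1) [+x clear] — {heatsink}
2. pcb@(-1, 0, 0) [-y clear] — {heatsink, pcb}
3. backplane@(0, 0, 0) [+z clear] — {backplane, heatsink, pcb}
4. shield@(0, 0, 1) [+x clear] — {backplane, heatsink, pcb, shield}
5. standoff@(-1, 1, 0) [-x clear] — {backplane, heatsink, pcb, shield, standoff}
6. connector@(-1, 1, 1) [-y clear] — {backplane, connector, heatsink, pcb, shield, standoff}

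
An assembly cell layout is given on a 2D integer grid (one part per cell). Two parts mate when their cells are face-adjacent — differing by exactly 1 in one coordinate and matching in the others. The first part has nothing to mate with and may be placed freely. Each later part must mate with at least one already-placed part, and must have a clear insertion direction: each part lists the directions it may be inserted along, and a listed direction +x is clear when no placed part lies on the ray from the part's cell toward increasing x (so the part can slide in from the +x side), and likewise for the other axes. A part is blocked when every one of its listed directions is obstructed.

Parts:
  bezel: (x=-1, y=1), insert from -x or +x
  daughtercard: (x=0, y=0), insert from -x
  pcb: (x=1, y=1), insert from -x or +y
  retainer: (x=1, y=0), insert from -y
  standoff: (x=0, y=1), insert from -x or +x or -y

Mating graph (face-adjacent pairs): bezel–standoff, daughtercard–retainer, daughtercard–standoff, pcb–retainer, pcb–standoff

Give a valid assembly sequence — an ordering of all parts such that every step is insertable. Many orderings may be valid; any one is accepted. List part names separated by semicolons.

retainer; daughtercard; standoff; bezel; pcb

1. retainer@(1, 0) [-y clear] — {retainer}
2. daughtercard@(0, 0) [-x clear] — {daughtercard, retainer}
3. standoff@(0, 1) [-x clear] — {daughtercard, retainer, standoff}
4. bezel@(-1, 1) [-x clear] — {bezel, daughtercard, retainer, standoff}
5. pcb@(1, 1) [+y clear] — {bezel, daughtercard, pcb, retainer, standoff}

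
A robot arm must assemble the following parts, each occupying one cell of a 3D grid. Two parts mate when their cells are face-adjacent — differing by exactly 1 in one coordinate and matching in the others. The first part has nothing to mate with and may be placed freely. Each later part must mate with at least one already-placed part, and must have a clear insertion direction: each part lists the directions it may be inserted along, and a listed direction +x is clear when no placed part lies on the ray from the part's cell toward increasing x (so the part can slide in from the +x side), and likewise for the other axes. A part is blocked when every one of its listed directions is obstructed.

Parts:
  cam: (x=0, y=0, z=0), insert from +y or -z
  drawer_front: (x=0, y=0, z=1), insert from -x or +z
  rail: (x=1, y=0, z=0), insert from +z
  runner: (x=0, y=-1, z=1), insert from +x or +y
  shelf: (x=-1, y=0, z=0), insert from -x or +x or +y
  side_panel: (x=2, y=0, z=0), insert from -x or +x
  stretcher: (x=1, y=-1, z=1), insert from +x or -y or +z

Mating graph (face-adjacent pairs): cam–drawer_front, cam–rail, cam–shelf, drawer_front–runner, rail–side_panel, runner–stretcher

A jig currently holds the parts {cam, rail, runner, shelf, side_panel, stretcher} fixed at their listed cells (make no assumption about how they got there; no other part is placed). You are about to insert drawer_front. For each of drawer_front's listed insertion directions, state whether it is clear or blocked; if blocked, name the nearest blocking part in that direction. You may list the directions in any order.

+z: clear; -x: clear

-x: ray from drawer_front(0, 0, 1) has no placed part ⇒ clear
+z: ray from drawer_front(0, 0, 1) has no placed part ⇒ clear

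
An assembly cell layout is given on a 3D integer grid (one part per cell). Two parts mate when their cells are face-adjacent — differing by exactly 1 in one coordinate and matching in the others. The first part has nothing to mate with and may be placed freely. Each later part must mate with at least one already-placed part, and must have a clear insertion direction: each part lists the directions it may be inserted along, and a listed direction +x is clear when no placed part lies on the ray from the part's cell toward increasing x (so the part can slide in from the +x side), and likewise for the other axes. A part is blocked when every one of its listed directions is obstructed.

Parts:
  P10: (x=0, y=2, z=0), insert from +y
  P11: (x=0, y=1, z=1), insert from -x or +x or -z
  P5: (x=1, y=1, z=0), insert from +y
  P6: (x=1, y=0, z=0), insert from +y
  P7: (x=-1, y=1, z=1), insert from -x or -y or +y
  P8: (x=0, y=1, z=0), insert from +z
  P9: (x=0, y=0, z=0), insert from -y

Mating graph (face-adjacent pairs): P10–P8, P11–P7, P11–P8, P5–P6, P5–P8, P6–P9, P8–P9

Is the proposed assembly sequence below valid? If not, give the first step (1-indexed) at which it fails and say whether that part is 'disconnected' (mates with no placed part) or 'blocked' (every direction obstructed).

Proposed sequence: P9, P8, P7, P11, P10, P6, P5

1. P9@(0, 0, 0) [-y clear] — {P9}
2. P8@(0, 1, 0) [+z clear] — {P8, P9}
3. P7@(-1, 1, 1) — no placed neighbour ⇒ disconnected

Invalid at step 3 (disconnected)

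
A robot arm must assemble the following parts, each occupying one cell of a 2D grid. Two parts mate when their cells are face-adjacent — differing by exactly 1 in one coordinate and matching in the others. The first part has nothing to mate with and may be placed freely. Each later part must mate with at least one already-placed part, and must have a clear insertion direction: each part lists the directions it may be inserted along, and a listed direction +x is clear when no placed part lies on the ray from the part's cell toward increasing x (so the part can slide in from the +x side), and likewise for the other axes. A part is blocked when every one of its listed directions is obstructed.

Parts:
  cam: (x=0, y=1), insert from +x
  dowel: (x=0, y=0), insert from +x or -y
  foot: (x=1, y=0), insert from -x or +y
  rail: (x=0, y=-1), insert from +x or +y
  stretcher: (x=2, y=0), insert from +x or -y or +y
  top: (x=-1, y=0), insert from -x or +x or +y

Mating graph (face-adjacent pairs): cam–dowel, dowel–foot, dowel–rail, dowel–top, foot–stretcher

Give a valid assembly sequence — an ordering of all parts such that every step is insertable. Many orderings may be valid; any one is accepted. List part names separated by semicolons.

dowel; rail; cam; foot; top; stretcher

1. dowel@(0, 0) [+x clear] — {dowel}
2. rail@(0, -1) [+x clear] — {dowel, rail}
3. cam@(0, 1) [+x clear] — {cam, dowel, rail}
4. foot@(1, 0) [+y clear] — {cam, dowel, foot, rail}
5. top@(-1, 0) [-x clear] — {cam, dowel, foot, rail, top}
6. stretcher@(2, 0) [+x clear] — {cam, dowel, foot, rail, stretcher, top}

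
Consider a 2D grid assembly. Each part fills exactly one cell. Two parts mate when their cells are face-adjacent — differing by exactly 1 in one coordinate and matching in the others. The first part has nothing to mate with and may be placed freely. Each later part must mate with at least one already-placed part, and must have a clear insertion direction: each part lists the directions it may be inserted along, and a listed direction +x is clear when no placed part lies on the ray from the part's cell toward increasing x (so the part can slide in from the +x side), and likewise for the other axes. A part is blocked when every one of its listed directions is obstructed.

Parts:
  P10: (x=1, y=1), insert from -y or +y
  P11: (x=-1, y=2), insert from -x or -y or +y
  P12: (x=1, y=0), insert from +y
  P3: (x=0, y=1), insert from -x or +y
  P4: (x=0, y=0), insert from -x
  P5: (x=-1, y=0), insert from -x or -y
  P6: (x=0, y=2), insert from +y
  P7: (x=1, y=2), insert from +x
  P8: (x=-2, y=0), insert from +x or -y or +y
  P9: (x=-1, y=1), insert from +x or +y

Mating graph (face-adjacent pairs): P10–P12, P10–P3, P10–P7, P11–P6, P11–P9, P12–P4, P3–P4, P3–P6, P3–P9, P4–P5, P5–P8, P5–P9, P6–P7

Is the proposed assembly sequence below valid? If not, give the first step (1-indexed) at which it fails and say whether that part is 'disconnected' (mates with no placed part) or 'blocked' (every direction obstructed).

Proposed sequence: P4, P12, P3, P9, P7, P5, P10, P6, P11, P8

1. P4@(0, 0) [-x clear] — {P4}
2. P12@(1, 0) [+y clear] — {P12, P4}
3. P3@(0, 1) [-x clear] — {P12, P3, P4}
4. P9@(-1, 1) [+y clear] — {P12, P3, P4, P9}
5. P7@(1, 2) — no placed neighbour ⇒ disconnected

Invalid at step 5 (disconnected)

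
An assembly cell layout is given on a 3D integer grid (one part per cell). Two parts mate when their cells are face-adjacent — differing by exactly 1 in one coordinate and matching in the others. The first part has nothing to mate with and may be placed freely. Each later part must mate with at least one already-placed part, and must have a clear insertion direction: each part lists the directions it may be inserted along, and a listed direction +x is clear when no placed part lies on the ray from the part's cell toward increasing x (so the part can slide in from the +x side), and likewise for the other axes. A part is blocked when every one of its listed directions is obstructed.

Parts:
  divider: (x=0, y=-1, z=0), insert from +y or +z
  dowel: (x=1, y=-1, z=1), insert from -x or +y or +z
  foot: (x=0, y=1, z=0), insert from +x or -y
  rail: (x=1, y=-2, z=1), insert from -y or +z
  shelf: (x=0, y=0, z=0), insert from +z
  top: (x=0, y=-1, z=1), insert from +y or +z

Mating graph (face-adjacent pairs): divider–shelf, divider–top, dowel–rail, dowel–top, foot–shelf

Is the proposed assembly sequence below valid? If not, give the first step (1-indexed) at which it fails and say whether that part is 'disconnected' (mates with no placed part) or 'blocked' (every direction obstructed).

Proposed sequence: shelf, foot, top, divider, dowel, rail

Invalid at step 3 (disconnected)

1. shelf@(0, 0, 0) [+z clear] — {shelf}
2. foot@(0, 1, 0) [+x clear] — {foot, shelf}
3. top@(0, -1, 1) — no placed neighbour ⇒ disconnected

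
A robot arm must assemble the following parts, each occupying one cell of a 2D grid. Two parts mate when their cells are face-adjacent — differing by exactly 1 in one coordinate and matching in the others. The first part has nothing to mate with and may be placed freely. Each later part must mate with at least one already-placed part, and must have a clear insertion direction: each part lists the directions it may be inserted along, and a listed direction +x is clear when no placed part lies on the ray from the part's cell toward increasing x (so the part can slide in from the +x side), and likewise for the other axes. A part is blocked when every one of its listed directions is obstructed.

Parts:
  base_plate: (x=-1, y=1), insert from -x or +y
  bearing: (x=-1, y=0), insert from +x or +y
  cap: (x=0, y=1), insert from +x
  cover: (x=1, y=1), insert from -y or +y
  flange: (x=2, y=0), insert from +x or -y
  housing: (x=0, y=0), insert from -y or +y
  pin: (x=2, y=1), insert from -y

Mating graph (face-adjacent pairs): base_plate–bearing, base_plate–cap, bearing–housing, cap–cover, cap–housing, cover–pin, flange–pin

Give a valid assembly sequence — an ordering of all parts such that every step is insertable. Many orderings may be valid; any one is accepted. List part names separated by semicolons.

cap; base_plate; cover; bearing; housing; pin; flange

1. cap@(0, 1) [+x clear] — {cap}
2. base_plate@(-1, 1) [-x clear] — {base_plate, cap}
3. cover@(1, 1) [-y clear] — {base_plate, cap, cover}
4. bearing@(-1, 0) [+x clear] — {base_plate, bearing, cap, cover}
5. housing@(0, 0) [-y clear] — {base_plate, bearing, cap, cover, housing}
6. pin@(2, 1) [-y clear] — {base_plate, bearing, cap, cover, housing, pin}
7. flange@(2, 0) [+x clear] — {base_plate, bearing, cap, cover, flange, housing, pin}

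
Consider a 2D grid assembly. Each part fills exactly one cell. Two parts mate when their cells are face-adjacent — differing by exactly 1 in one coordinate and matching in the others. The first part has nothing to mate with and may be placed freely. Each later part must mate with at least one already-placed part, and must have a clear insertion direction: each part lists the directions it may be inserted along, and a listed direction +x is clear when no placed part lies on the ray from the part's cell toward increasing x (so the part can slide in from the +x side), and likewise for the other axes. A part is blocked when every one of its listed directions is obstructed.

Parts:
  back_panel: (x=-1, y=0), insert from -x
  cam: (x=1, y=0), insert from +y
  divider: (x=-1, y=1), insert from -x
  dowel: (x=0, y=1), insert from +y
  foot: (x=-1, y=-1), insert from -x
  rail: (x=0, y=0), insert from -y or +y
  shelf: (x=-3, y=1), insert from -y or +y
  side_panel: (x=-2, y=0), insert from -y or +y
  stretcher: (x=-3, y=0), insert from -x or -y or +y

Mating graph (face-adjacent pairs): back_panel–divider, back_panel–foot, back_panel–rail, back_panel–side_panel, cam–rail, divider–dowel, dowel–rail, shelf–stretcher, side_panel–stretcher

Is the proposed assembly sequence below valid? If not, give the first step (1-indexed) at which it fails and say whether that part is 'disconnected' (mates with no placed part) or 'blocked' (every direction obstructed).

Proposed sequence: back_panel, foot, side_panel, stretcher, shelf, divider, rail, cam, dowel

Invalid at step 6 (blocked)

1. back_panel@(-1, 0) [-x clear] — {back_panel}
2. foot@(-1, -1) [-x clear] — {back_panel, foot}
3. side_panel@(-2, 0) [-y clear] — {back_panel, foot, side_panel}
4. stretcher@(-3, 0) [-x clear] — {back_panel, foot, side_panel, stretcher}
5. shelf@(-3, 1) [+y clear] — {back_panel, foot, shelf, side_panel, stretcher}
6. divider@(-1, 1) — -x all obstructed ⇒ blocked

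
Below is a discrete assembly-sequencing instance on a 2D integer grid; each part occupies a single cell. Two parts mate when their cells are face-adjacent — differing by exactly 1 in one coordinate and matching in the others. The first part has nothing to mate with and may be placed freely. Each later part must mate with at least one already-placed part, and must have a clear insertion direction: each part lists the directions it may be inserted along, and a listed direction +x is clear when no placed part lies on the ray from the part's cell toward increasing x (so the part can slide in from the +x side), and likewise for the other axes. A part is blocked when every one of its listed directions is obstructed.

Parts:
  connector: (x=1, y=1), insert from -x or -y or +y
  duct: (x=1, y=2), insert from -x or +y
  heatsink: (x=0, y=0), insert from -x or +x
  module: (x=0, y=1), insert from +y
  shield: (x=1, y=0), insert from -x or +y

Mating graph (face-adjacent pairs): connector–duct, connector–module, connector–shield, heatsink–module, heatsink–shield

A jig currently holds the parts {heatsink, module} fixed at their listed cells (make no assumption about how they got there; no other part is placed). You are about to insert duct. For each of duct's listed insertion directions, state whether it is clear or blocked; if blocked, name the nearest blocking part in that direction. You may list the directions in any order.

-x: ray from duct(1, 2) has no placed part ⇒ clear
+y: ray from duct(1, 2) has no placed part ⇒ clear

+y: clear; -x: clear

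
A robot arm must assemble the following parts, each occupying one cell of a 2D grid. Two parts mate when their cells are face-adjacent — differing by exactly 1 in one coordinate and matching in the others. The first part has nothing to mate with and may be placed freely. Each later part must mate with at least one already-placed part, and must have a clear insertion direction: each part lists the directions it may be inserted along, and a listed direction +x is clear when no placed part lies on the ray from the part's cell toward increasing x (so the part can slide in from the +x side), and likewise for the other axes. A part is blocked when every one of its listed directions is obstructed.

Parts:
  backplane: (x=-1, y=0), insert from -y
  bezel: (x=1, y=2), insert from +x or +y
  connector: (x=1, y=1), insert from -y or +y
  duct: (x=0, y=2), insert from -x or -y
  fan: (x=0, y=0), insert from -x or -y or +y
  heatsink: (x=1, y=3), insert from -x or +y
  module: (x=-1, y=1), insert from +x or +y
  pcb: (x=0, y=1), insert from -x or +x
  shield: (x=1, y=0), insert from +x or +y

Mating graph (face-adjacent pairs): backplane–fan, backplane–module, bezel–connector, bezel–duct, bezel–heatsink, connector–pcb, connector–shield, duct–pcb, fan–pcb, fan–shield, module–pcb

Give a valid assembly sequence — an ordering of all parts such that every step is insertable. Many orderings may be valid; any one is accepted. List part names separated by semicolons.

1. heatsink@(1, 3) [-x clear] — {heatsink}
2. bezel@(1, 2) [+x clear] — {bezel, heatsink}
3. duct@(0, 2) [-x clear] — {bezel, duct, heatsink}
4. connector@(1, 1) [-y clear] — {bezel, connector, duct, heatsink}
5. pcb@(0, 1) [-x clear] — {bezel, connector, duct, heatsink, pcb}
6. shield@(1, 0) [+x clear] — {bezel, connector, duct, heatsink, pcb, shield}
7. fan@(0, 0) [-x clear] — {bezel, connector, duct, fan, heatsink, pcb, shield}
8. module@(-1, 1) [+y clear] — {bezel, connector, duct, fan, heatsink, module, pcb, shield}
9. backplane@(-1, 0) [-y clear] — {backplane, bezel, connector, duct, fan, heatsink, module, pcb, shield}

heatsink; bezel; duct; connector; pcb; shield; fan; module; backplane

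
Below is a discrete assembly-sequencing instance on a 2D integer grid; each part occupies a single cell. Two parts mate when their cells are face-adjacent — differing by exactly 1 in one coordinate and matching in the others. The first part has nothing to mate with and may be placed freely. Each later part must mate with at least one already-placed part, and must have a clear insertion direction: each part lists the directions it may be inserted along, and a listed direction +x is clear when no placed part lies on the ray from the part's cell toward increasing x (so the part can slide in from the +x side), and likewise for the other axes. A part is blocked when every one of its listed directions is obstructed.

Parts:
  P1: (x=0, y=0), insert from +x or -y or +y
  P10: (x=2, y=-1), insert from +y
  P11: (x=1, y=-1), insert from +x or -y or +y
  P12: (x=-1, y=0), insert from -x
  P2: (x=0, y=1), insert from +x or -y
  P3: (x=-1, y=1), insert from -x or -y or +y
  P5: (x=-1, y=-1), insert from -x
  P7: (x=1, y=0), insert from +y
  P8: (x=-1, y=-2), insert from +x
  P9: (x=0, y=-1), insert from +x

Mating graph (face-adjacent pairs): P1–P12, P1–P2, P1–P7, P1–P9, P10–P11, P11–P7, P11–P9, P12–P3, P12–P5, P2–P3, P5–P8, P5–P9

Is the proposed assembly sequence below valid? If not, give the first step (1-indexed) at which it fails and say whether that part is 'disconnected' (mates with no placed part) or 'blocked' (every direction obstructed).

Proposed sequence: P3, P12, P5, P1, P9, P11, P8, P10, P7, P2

1. P3@(-1, 1) [-x clear] — {P3}
2. P12@(-1, 0) [-x clear] — {P12, P3}
3. P5@(-1, -1) [-x clear] — {P12, P3, P5}
4. P1@(0, 0) [+x clear] — {P1, P12, P3, P5}
5. P9@(0, -1) [+x clear] — {P1, P12, P3, P5, P9}
6. P11@(1, -1) [+x clear] — {P1, P11, P12, P3, P5, P9}
7. P8@(-1, -2) [+x clear] — {P1, P11, P12, P3, P5, P8, P9}
8. P10@(2, -1) [+y clear] — {P1, P10, P11, P12, P3, P5, P8, P9}
9. P7@(1, 0) [+y clear] — {P1, P10, P11, P12, P3, P5, P7, P8, P9}
10. P2@(0, 1) [+x clear] — {P1, P10, P11, P12, P2, P3, P5, P7, P8, P9}

Valid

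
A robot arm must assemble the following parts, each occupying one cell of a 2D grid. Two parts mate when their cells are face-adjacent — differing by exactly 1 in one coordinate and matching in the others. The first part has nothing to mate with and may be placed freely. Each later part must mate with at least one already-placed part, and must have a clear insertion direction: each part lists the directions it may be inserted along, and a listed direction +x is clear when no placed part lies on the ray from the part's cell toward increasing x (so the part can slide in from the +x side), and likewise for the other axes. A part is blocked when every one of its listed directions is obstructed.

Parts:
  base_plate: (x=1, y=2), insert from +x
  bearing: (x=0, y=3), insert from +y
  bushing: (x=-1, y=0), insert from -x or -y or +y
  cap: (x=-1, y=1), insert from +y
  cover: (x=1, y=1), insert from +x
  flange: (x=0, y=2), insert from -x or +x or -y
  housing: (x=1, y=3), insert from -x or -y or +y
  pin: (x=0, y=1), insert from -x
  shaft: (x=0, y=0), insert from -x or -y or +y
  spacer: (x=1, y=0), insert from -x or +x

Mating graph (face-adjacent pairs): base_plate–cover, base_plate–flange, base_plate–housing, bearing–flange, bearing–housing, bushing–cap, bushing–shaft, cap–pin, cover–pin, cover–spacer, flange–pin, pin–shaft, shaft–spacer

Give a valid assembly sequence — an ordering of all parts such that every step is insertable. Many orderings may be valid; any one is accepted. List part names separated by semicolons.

1. cover@(1, 1) [+x clear] — {cover}
2. pin@(0, 1) [-x clear] — {cover, pin}
3. cap@(-1, 1) [+y clear] — {cap, cover, pin}
4. flange@(0, 2) [-x clear] — {cap, cover, flange, pin}
5. bearing@(0, 3) [+y clear] — {bearing, cap, cover, flange, pin}
6. housing@(1, 3) [+y clear] — {bearing, cap, cover, flange, housing, pin}
7. bushing@(-1, 0) [-x clear] — {bearing, bushing, cap, cover, flange, housing, pin}
8. spacer@(1, 0) [+x clear] — {bearing, bushing, cap, cover, flange, housing, pin, spacer}
9. base_plate@(1, 2) [+x clear] — {base_plate, bearing, bushing, cap, cover, flange, housing, pin, spacer}
10. shaft@(0, 0) [-y clear] — {base_plate, bearing, bushing, cap, cover, flange, housing, pin, shaft, spacer}

cover; pin; cap; flange; bearing; housing; bushing; spacer; base_plate; shaft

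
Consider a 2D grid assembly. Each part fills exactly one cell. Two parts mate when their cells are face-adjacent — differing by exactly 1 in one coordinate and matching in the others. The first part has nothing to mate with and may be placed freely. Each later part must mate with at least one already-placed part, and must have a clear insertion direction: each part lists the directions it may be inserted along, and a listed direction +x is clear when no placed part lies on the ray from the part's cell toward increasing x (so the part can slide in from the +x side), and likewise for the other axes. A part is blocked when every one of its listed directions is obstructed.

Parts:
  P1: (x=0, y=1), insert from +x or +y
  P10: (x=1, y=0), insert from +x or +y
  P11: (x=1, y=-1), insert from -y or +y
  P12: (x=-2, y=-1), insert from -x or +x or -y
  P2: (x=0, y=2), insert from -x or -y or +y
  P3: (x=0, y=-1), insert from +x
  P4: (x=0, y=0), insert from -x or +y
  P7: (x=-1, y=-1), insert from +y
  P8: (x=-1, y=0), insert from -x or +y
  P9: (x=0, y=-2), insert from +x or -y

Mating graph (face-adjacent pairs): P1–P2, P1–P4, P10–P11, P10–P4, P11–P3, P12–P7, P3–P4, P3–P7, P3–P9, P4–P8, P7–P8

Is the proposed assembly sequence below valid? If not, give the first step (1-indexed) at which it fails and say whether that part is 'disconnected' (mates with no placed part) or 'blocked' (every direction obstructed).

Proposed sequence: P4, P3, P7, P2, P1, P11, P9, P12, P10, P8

Invalid at step 4 (disconnected)

1. P4@(0, 0) [-x clear] — {P4}
2. P3@(0, -1) [+x clear] — {P3, P4}
3. P7@(-1, -1) [+y clear] — {P3, P4, P7}
4. P2@(0, 2) — no placed neighbour ⇒ disconnected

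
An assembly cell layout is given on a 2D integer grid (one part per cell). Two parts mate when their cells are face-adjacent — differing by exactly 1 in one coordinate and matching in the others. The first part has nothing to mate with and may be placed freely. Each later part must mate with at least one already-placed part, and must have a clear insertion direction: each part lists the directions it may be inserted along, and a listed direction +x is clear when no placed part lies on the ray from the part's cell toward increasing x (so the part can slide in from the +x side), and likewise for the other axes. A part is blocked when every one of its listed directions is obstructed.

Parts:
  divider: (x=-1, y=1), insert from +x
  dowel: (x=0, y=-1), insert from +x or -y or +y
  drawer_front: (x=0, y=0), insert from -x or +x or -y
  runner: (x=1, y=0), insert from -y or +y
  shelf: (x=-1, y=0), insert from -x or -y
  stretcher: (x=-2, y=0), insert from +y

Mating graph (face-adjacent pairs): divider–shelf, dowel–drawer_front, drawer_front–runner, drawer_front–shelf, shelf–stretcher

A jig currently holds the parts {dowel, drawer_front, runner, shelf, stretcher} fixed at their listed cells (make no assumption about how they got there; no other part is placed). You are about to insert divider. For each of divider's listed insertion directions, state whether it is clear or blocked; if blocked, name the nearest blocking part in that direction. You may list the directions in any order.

+x: ray from divider(-1, 1) has no placed part ⇒ clear

+x: clear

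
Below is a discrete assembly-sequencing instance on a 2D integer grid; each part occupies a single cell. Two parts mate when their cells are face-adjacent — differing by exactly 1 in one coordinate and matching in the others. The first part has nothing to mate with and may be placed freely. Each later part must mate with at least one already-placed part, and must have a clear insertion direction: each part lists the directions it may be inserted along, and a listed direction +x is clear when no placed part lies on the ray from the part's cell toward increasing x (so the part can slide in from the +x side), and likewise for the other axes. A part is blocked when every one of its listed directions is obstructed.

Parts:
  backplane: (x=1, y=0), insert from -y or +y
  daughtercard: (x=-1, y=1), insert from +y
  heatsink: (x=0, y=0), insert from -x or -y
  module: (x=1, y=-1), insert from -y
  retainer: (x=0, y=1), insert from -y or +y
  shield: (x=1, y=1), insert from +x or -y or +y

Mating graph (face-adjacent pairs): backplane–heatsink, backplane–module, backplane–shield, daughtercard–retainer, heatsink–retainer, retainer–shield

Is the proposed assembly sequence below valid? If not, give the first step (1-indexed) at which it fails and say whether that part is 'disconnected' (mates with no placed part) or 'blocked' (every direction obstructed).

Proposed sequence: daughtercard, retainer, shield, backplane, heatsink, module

1. daughtercard@(-1, 1) [+y clear] — {daughtercard}
2. retainer@(0, 1) [-y clear] — {daughtercard, retainer}
3. shield@(1, 1) [+x clear] — {daughtercard, retainer, shield}
4. backplane@(1, 0) [-y clear] — {backplane, daughtercard, retainer, shield}
5. heatsink@(0, 0) [-x clear] — {backplane, daughtercard, heatsink, retainer, shield}
6. module@(1, -1) [-y clear] — {backplane, daughtercard, heatsink, module, retainer, shield}

Valid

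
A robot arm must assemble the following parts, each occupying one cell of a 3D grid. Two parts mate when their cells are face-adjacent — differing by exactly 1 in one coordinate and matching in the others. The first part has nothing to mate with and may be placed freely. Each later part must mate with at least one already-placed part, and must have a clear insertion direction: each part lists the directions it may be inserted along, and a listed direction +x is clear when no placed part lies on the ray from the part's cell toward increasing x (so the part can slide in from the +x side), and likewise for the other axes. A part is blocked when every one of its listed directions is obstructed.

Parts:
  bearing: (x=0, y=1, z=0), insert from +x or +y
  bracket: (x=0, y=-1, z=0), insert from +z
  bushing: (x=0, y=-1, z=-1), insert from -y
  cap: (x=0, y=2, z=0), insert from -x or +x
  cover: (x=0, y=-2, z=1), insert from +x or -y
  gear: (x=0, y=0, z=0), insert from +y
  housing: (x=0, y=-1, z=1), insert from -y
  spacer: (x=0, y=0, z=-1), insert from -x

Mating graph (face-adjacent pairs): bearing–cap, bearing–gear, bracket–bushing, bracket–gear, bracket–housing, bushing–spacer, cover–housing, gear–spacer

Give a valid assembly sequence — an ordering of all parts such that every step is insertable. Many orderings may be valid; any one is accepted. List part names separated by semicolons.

gear; bearing; cap; bracket; housing; bushing; cover; spacer

1. gear@(0, 0, 0) [+y clear] — {gear}
2. bearing@(0, 1, 0) [+x clear] — {bearing, gear}
3. cap@(0, 2, 0) [-x clear] — {bearing, cap, gear}
4. bracket@(0, -1, 0) [+z clear] — {bearing, bracket, cap, gear}
5. housing@(0, -1, 1) [-y clear] — {bearing, bracket, cap, gear, housing}
6. bushing@(0, -1, -1) [-y clear] — {bearing, bracket, bushing, cap, gear, housing}
7. cover@(0, -2, 1) [+x clear] — {bearing, bracket, bushing, cap, cover, gear, housing}
8. spacer@(0, 0, -1) [-x clear] — {bearing, bracket, bushing, cap, cover, gear, housing, spacer}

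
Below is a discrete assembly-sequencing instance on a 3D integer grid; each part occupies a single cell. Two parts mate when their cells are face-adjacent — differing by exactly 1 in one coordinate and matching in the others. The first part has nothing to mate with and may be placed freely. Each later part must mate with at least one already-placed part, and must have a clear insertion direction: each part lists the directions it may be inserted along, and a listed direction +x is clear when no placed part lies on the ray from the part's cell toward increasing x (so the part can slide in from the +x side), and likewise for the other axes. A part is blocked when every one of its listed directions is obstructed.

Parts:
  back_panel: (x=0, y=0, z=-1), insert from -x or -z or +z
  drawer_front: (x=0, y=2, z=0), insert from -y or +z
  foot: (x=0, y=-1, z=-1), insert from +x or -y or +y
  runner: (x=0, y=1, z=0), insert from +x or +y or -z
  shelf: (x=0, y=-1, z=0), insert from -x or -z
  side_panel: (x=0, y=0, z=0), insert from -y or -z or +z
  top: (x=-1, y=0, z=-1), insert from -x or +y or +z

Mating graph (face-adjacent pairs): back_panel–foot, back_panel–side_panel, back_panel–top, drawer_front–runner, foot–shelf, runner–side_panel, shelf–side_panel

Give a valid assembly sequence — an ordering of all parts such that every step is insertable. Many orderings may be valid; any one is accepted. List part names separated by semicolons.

1. drawer_front@(0, 2, 0) [-y clear] — {drawer_front}
2. runner@(0, 1, 0) [+x clear] — {drawer_front, runner}
3. side_panel@(0, 0, 0) [-y clear] — {drawer_front, runner, side_panel}
4. shelf@(0, -1, 0) [-x clear] — {drawer_front, runner, shelf, side_panel}
5. foot@(0, -1, -1) [+x clear] — {drawer_front, foot, runner, shelf, side_panel}
6. back_panel@(0, 0, -1) [-x clear] — {back_panel, drawer_front, foot, runner, shelf, side_panel}
7. top@(-1, 0, -1) [-x clear] — {back_panel, drawer_front, foot, runner, shelf, side_panel, top}

drawer_front; runner; side_panel; shelf; foot; back_panel; top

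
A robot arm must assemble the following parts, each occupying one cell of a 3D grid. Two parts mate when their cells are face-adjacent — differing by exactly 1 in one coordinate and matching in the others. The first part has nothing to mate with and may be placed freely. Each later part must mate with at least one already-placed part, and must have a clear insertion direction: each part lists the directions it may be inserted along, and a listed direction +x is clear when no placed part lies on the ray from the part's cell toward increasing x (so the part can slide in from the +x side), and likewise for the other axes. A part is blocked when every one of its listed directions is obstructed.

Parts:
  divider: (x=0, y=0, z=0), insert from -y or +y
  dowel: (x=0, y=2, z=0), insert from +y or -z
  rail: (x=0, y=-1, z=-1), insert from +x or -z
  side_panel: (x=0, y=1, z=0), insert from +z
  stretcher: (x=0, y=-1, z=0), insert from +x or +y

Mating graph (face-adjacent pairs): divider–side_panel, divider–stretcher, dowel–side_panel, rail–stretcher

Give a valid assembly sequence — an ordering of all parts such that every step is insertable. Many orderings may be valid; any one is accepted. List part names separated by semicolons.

1. divider@(0, 0, 0) [-y clear] — {divider}
2. stretcher@(0, -1, 0) [+x clear] — {divider, stretcher}
3. rail@(0, -1, -1) [+x clear] — {divider, rail, stretcher}
4. side_panel@(0, 1, 0) [+z clear] — {divider, rail, side_panel, stretcher}
5. dowel@(0, 2, 0) [+y clear] — {divider, dowel, rail, side_panel, stretcher}

divider; stretcher; rail; side_panel; dowel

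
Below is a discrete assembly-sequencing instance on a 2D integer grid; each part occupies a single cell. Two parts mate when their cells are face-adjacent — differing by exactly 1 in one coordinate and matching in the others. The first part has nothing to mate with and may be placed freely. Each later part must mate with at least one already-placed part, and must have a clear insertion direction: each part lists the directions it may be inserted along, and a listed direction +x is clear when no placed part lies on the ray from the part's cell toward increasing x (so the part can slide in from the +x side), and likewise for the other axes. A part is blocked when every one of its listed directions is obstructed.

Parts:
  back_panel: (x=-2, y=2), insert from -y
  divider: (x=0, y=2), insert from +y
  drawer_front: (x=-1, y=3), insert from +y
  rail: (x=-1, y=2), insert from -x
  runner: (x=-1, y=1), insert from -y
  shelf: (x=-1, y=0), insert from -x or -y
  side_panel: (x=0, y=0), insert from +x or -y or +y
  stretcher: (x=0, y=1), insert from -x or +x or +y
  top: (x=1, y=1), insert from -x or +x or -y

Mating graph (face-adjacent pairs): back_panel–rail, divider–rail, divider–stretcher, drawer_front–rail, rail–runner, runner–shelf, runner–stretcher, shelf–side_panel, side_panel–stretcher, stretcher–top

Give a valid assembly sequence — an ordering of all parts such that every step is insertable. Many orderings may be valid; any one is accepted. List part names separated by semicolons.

1. rail@(-1, 2) [-x clear] — {rail}
2. runner@(-1, 1) [-y clear] — {rail, runner}
3. divider@(0, 2) [+y clear] — {divider, rail, runner}
4. back_panel@(-2, 2) [-y clear] — {back_panel, divider, rail, runner}
5. shelf@(-1, 0) [-x clear] — {back_panel, divider, rail, runner, shelf}
6. side_panel@(0, 0) [+x clear] — {back_panel, divider, rail, runner, shelf, side_panel}
7. stretcher@(0, 1) [+x clear] — {back_panel, divider, rail, runner, shelf, side_panel, stretcher}
8. drawer_front@(-1, 3) [+y clear] — {back_panel, divider, drawer_front, rail, runner, shelf, side_panel, stretcher}
9. top@(1, 1) [+x clear] — {back_panel, divider, drawer_front, rail, runner, shelf, side_panel, stretcher, top}

rail; runner; divider; back_panel; shelf; side_panel; stretcher; drawer_front; top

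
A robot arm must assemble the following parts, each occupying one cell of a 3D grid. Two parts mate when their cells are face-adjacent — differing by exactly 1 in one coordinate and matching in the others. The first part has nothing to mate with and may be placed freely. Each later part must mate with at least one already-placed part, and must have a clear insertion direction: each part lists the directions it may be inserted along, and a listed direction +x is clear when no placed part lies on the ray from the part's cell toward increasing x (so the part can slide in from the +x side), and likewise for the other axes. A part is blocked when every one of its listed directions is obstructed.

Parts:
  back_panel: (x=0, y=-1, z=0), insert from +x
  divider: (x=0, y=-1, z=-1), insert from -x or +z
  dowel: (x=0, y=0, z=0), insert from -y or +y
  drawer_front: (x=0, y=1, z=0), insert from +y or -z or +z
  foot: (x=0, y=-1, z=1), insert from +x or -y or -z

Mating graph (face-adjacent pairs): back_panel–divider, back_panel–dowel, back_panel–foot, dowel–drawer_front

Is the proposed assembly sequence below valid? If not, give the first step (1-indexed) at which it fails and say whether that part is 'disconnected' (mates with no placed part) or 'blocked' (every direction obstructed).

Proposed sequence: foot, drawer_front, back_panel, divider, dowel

1. foot@(0, -1, 1) [+x clear] — {foot}
2. drawer_front@(0, 1, 0) — no placed neighbour ⇒ disconnected

Invalid at step 2 (disconnected)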